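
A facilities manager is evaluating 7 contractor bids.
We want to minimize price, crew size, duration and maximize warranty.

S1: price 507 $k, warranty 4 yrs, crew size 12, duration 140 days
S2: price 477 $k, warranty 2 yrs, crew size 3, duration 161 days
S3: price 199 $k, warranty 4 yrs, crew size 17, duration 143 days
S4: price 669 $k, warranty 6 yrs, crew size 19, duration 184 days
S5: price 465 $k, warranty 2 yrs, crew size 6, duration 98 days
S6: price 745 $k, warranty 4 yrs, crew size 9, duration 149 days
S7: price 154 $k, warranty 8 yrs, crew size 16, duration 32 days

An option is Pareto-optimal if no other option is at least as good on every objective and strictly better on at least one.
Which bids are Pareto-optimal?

S1, S2, S5, S6, S7

S1: not dominated.
S2: not dominated (best crew size).
S3: dominated by S7 (price 154≤199, warranty 8≥4, crew size 16≤17, duration 32≤143).
S4: dominated by S7 (price 154≤669, warranty 8≥6, crew size 16≤19, duration 32≤184).
S5: not dominated.
S6: not dominated.
S7: not dominated (best price).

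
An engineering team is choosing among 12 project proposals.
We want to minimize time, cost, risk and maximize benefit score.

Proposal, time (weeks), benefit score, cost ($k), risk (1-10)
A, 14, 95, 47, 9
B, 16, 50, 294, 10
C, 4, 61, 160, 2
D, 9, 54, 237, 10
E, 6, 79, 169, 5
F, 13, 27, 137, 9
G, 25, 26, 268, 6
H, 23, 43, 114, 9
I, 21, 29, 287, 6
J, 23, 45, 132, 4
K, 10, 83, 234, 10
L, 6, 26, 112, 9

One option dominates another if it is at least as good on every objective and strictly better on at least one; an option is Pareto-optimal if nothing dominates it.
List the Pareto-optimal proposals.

A: not dominated (best benefit score).
B: dominated by A (time 14≤16, benefit score 95≥50, cost 47≤294, risk 9≤10).
C: not dominated (best time).
D: dominated by C (time 4≤9, benefit score 61≥54, cost 160≤237, risk 2≤10).
E: not dominated.
F: not dominated.
G: dominated by C (time 4≤25, benefit score 61≥26, cost 160≤268, risk 2≤6).
H: dominated by A (time 14≤23, benefit score 95≥43, cost 47≤114, risk 9≤9).
I: dominated by C (time 4≤21, benefit score 61≥29, cost 160≤287, risk 2≤6).
J: not dominated.
K: not dominated.
L: not dominated.

A, C, E, F, J, K, L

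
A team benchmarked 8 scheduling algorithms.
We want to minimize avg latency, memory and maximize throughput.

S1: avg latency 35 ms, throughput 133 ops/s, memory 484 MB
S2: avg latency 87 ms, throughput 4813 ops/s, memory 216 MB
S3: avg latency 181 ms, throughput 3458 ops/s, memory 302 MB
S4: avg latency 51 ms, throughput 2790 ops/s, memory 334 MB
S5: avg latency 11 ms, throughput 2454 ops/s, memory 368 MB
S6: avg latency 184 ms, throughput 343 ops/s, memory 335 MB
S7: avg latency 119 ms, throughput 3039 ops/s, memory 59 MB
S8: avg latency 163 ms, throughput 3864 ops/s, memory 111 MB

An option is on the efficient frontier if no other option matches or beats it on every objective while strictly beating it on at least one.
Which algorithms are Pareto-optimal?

S2, S4, S5, S7, S8

S1: dominated by S5 (avg latency 11≤35, throughput 2454≥133, memory 368≤484).
S2: not dominated (best throughput).
S3: dominated by S2 (avg latency 87≤181, throughput 4813≥3458, memory 216≤302).
S4: not dominated.
S5: not dominated (best avg latency).
S6: dominated by S2 (avg latency 87≤184, throughput 4813≥343, memory 216≤335).
S7: not dominated (best memory).
S8: not dominated.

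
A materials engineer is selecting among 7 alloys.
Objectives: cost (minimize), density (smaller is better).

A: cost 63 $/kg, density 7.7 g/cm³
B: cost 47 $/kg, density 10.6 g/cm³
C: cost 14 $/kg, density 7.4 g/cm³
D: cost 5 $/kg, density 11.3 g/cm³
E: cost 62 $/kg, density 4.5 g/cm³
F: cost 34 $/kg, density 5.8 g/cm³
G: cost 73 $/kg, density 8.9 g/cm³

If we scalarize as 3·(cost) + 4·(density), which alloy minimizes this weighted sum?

A: 3·63 + 4·7.7 = 219.8
B: 3·47 + 4·10.6 = 183.4
C: 3·14 + 4·7.4 = 71.6
D: 3·5 + 4·11.3 = 60.2
E: 3·62 + 4·4.5 = 204.0
F: 3·34 + 4·5.8 = 125.2
G: 3·73 + 4·8.9 = 254.6
Lowest: D at 60.2.

D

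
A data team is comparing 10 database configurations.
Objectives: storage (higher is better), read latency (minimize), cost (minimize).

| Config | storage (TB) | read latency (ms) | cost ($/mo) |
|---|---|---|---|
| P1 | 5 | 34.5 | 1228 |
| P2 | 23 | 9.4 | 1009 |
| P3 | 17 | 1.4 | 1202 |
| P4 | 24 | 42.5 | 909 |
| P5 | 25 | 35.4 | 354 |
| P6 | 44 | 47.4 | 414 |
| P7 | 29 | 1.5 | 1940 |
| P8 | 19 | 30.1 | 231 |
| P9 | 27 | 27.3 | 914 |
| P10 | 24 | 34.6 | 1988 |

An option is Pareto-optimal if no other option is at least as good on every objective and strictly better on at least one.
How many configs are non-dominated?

7

P1: dominated by P2 (storage 23≥5, read latency 9.4≤34.5, cost 1009≤1228).
P2: not dominated.
P3: not dominated (best read latency).
P4: dominated by P5 (storage 25≥24, read latency 35.4≤42.5, cost 354≤909).
P5: not dominated.
P6: not dominated (best storage).
P7: not dominated.
P8: not dominated (best cost).
P9: not dominated.
P10: dominated by P7 (storage 29≥24, read latency 1.5≤34.6, cost 1940≤1988).
Pareto-optimal: P2, P3, P5, P6, P7, P8, P9 → 7.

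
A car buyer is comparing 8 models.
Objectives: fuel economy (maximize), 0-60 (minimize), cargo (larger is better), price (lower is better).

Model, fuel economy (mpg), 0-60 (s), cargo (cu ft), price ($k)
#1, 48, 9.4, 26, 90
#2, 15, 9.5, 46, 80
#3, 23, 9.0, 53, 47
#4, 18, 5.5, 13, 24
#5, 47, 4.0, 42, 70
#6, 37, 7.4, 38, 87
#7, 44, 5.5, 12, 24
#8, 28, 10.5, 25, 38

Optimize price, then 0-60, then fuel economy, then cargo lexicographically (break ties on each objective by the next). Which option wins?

#7

First minimize price: best is 24, kept {#4, #7}.
Then minimize 0-60: best is 5.5, kept {#4, #7}.
Then maximize fuel economy: best is 44, kept {#7}.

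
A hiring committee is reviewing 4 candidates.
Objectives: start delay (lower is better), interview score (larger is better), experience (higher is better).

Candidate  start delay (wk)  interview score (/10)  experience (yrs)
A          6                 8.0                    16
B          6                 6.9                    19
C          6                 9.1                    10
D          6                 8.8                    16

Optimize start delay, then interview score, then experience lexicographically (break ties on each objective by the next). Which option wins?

First minimize start delay: best is 6, kept {A, B, C, D}.
Then maximize interview score: best is 9.1, kept {C}.

C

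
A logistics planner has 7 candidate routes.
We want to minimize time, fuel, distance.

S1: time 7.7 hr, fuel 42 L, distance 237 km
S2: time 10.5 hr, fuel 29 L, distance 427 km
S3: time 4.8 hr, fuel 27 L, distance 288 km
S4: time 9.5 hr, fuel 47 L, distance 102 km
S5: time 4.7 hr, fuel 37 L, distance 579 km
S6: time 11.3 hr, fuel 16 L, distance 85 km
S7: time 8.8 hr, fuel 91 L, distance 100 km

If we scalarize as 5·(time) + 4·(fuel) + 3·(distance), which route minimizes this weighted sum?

S6

S1: 5·7.7 + 4·42 + 3·237 = 917.5
S2: 5·10.5 + 4·29 + 3·427 = 1449.5
S3: 5·4.8 + 4·27 + 3·288 = 996.0
S4: 5·9.5 + 4·47 + 3·102 = 541.5
S5: 5·4.7 + 4·37 + 3·579 = 1908.5
S6: 5·11.3 + 4·16 + 3·85 = 375.5
S7: 5·8.8 + 4·91 + 3·100 = 708.0
Lowest: S6 at 375.5.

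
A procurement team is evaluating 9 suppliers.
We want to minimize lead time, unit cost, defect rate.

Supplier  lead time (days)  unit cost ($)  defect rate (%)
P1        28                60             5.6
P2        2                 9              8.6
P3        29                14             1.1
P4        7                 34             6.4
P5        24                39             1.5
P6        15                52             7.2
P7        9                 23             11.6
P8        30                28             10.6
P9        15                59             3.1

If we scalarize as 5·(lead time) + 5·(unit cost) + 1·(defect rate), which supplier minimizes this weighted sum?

P2

P1: 5·28 + 5·60 + 1·5.6 = 445.6
P2: 5·2 + 5·9 + 1·8.6 = 63.6
P3: 5·29 + 5·14 + 1·1.1 = 216.1
P4: 5·7 + 5·34 + 1·6.4 = 211.4
P5: 5·24 + 5·39 + 1·1.5 = 316.5
P6: 5·15 + 5·52 + 1·7.2 = 342.2
P7: 5·9 + 5·23 + 1·11.6 = 171.6
P8: 5·30 + 5·28 + 1·10.6 = 300.6
P9: 5·15 + 5·59 + 1·3.1 = 373.1
Lowest: P2 at 63.6.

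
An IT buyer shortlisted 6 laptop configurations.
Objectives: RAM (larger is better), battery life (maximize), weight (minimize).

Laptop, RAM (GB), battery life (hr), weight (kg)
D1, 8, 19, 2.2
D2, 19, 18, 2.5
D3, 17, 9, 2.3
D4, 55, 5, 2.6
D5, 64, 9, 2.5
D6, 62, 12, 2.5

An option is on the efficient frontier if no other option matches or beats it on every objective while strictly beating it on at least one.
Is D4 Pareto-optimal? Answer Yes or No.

No

D5 vs D4: RAM 64≥55, battery life 9≥5, weight 2.5≤2.6 — D5 is at least as good on every objective and strictly better on at least one, so D5 dominates D4.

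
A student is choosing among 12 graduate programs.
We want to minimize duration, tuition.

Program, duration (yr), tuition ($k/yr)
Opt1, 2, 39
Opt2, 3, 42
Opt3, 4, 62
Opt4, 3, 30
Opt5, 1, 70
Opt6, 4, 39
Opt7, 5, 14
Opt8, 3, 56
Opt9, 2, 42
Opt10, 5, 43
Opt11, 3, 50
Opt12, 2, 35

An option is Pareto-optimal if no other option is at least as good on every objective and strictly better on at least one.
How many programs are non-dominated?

4

Opt1: dominated by Opt12 (duration 2≤2, tuition 35≤39).
Opt2: dominated by Opt1 (duration 2≤3, tuition 39≤42).
Opt3: dominated by Opt1 (duration 2≤4, tuition 39≤62).
Opt4: not dominated.
Opt5: not dominated (best duration).
Opt6: dominated by Opt1 (duration 2≤4, tuition 39≤39).
Opt7: not dominated (best tuition).
Opt8: dominated by Opt1 (duration 2≤3, tuition 39≤56).
Opt9: dominated by Opt1 (duration 2≤2, tuition 39≤42).
Opt10: dominated by Opt1 (duration 2≤5, tuition 39≤43).
Opt11: dominated by Opt1 (duration 2≤3, tuition 39≤50).
Opt12: not dominated.
Pareto-optimal: Opt4, Opt5, Opt7, Opt12 → 4.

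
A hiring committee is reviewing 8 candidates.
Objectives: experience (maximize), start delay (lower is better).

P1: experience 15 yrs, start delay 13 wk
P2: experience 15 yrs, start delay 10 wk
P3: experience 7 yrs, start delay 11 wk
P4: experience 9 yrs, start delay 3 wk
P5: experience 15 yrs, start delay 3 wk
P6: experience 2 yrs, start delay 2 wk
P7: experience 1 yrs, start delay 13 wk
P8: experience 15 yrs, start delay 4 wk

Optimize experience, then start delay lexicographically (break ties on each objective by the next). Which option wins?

First maximize experience: best is 15, kept {P1, P2, P5, P8}.
Then minimize start delay: best is 3, kept {P5}.

P5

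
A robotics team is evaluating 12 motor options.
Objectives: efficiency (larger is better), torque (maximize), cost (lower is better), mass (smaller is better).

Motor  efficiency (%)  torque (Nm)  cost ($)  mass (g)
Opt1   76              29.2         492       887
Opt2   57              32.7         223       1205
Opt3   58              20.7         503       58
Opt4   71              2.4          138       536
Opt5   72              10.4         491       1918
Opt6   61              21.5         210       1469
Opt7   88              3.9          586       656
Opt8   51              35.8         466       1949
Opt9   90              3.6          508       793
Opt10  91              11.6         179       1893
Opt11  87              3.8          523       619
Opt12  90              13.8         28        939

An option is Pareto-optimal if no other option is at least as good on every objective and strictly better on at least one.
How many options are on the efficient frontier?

Opt1: not dominated.
Opt2: not dominated.
Opt3: not dominated (best mass).
Opt4: not dominated.
Opt5: dominated by Opt10 (efficiency 91≥72, torque 11.6≥10.4, cost 179≤491, mass 1893≤1918).
Opt6: not dominated.
Opt7: not dominated.
Opt8: not dominated (best torque).
Opt9: not dominated.
Opt10: not dominated (best efficiency).
Opt11: not dominated.
Opt12: not dominated (best cost).
Pareto-optimal: Opt1, Opt2, Opt3, Opt4, Opt6, Opt7, Opt8, Opt9, Opt10, Opt11, Opt12 → 11.

11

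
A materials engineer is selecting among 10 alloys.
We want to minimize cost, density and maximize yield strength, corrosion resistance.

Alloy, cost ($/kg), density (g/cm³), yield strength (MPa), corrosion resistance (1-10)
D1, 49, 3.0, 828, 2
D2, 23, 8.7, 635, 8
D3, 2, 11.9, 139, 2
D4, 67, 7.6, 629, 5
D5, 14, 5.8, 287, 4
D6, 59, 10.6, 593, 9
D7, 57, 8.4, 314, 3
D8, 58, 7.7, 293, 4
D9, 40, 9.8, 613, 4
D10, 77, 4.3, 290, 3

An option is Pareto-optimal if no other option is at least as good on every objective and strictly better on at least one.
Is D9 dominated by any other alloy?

Yes

D2 vs D9: cost 23≤40, density 8.7≤9.8, yield strength 635≥613, corrosion resistance 8≥4 — D2 is at least as good on every objective and strictly better on at least one, so D2 dominates D9.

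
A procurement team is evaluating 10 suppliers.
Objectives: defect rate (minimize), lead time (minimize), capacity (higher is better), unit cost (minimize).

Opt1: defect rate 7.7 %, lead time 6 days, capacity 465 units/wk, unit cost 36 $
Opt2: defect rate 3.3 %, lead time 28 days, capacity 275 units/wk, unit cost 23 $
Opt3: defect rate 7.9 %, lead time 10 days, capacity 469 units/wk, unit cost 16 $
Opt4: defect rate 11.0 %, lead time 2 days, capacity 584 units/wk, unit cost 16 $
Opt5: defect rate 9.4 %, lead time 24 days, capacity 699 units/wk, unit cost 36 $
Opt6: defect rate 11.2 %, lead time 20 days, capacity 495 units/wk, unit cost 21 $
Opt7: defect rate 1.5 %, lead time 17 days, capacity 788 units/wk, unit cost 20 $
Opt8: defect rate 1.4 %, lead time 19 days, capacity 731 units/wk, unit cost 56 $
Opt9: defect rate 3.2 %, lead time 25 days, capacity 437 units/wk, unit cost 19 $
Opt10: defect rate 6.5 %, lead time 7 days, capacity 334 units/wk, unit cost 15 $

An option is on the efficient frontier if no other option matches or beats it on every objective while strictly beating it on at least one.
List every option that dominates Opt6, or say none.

Opt4, Opt7

Opt4: defect rate 11.0≤11.2, lead time 2≤20, capacity 584≥495, unit cost 16≤21 — dominates Opt6.
Opt7: defect rate 1.5≤11.2, lead time 17≤20, capacity 788≥495, unit cost 20≤21 — dominates Opt6.
Others (Opt1, Opt2, Opt3, Opt5, Opt8, Opt9, Opt10) are each worse than Opt6 on at least one objective.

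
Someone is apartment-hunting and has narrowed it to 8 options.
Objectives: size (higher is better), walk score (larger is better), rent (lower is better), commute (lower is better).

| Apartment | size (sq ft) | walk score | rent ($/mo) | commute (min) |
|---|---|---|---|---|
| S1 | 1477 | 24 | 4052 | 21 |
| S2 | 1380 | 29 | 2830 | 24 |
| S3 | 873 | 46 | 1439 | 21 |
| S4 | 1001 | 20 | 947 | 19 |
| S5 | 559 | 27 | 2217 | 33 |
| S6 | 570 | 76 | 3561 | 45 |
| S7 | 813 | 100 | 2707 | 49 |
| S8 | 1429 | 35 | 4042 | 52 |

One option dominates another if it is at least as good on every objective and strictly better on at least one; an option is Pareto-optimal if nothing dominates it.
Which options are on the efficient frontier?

S1, S2, S3, S4, S6, S7, S8

S1: not dominated (best size).
S2: not dominated.
S3: not dominated.
S4: not dominated (best rent).
S5: dominated by S3 (size 873≥559, walk score 46≥27, rent 1439≤2217, commute 21≤33).
S6: not dominated.
S7: not dominated (best walk score).
S8: not dominated.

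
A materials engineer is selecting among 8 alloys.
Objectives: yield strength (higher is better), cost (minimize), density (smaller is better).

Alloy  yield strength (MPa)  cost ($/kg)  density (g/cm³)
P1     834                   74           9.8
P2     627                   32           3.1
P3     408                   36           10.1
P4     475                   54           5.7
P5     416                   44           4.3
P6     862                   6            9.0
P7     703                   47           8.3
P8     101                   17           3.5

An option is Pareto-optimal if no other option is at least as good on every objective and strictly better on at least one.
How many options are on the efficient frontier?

4

P1: dominated by P6 (yield strength 862≥834, cost 6≤74, density 9.0≤9.8).
P2: not dominated (best density).
P3: dominated by P2 (yield strength 627≥408, cost 32≤36, density 3.1≤10.1).
P4: dominated by P2 (yield strength 627≥475, cost 32≤54, density 3.1≤5.7).
P5: dominated by P2 (yield strength 627≥416, cost 32≤44, density 3.1≤4.3).
P6: not dominated (best yield strength).
P7: not dominated.
P8: not dominated.
Pareto-optimal: P2, P6, P7, P8 → 4.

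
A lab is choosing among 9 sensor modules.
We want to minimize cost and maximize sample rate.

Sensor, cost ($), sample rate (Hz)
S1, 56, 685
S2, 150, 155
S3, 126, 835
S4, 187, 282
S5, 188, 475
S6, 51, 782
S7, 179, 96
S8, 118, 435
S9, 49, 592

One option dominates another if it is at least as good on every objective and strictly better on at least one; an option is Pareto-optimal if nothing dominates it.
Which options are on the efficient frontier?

S3, S6, S9

S1: dominated by S6 (cost 51≤56, sample rate 782≥685).
S2: dominated by S1 (cost 56≤150, sample rate 685≥155).
S3: not dominated (best sample rate).
S4: dominated by S1 (cost 56≤187, sample rate 685≥282).
S5: dominated by S1 (cost 56≤188, sample rate 685≥475).
S6: not dominated.
S7: dominated by S1 (cost 56≤179, sample rate 685≥96).
S8: dominated by S1 (cost 56≤118, sample rate 685≥435).
S9: not dominated (best cost).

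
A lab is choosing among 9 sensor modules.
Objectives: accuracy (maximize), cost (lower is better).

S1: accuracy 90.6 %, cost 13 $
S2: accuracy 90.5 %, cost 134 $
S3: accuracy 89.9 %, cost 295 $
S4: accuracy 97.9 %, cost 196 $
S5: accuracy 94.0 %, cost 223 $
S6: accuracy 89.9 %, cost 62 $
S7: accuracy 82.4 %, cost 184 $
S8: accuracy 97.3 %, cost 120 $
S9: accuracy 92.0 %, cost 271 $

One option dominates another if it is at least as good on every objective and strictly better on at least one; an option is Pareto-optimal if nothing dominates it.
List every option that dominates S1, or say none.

none

S2: worse on accuracy (90.5 vs 90.6).
S3: worse on accuracy (89.9 vs 90.6).
S4: worse on cost (196 vs 13).
S5: worse on cost (223 vs 13).
S6: worse on accuracy (89.9 vs 90.6).
S7: worse on accuracy (82.4 vs 90.6).
S8: worse on cost (120 vs 13).
S9: worse on cost (271 vs 13).
No option dominates S1.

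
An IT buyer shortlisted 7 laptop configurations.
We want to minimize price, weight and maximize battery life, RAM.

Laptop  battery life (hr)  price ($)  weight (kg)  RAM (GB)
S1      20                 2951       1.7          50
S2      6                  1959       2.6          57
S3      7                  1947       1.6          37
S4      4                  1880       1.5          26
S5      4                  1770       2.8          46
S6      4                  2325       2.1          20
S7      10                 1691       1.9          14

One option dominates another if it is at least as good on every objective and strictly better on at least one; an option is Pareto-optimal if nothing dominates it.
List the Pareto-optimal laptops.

S1, S2, S3, S4, S5, S7

S1: not dominated (best battery life).
S2: not dominated (best RAM).
S3: not dominated.
S4: not dominated (best weight).
S5: not dominated.
S6: dominated by S3 (battery life 7≥4, price 1947≤2325, weight 1.6≤2.1, RAM 37≥20).
S7: not dominated (best price).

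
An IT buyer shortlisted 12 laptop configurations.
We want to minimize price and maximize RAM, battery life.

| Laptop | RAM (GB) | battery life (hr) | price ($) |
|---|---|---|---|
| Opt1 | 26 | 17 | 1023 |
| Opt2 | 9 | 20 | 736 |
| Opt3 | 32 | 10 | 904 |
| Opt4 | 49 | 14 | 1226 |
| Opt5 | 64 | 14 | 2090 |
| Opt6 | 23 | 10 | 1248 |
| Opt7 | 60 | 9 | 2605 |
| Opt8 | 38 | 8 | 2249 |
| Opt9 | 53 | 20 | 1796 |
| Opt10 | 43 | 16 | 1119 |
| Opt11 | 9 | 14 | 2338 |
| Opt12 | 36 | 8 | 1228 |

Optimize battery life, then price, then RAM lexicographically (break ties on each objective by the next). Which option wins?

First maximize battery life: best is 20, kept {Opt2, Opt9}.
Then minimize price: best is 736, kept {Opt2}.

Opt2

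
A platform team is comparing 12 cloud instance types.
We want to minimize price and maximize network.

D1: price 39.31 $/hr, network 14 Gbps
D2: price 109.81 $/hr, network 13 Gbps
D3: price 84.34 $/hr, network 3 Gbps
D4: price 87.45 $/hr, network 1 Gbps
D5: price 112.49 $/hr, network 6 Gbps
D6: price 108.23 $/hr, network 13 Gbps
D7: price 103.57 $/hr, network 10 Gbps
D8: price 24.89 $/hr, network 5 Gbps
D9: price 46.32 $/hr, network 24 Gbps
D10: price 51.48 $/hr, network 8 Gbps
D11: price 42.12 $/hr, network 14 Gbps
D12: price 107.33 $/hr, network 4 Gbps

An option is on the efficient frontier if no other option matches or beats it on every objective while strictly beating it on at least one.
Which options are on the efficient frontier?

D1: not dominated.
D2: dominated by D1 (price 39.31≤109.81, network 14≥13).
D3: dominated by D1 (price 39.31≤84.34, network 14≥3).
D4: dominated by D1 (price 39.31≤87.45, network 14≥1).
D5: dominated by D1 (price 39.31≤112.49, network 14≥6).
D6: dominated by D1 (price 39.31≤108.23, network 14≥13).
D7: dominated by D1 (price 39.31≤103.57, network 14≥10).
D8: not dominated (best price).
D9: not dominated (best network).
D10: dominated by D1 (price 39.31≤51.48, network 14≥8).
D11: dominated by D1 (price 39.31≤42.12, network 14≥14).
D12: dominated by D1 (price 39.31≤107.33, network 14≥4).

D1, D8, D9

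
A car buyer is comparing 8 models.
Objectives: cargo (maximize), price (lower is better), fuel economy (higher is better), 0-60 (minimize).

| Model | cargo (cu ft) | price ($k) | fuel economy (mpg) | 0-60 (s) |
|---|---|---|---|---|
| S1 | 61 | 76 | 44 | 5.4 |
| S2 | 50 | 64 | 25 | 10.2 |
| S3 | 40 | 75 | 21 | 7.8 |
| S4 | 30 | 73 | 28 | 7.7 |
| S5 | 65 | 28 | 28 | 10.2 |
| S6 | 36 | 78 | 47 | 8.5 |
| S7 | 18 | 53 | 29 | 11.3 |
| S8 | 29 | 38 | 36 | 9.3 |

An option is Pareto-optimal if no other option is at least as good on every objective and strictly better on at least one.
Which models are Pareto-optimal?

S1: not dominated (best 0-60).
S2: dominated by S5 (cargo 65≥50, price 28≤64, fuel economy 28≥25, 0-60 10.2≤10.2).
S3: not dominated.
S4: not dominated.
S5: not dominated (best cargo).
S6: not dominated (best fuel economy).
S7: dominated by S8 (cargo 29≥18, price 38≤53, fuel economy 36≥29, 0-60 9.3≤11.3).
S8: not dominated.

S1, S3, S4, S5, S6, S8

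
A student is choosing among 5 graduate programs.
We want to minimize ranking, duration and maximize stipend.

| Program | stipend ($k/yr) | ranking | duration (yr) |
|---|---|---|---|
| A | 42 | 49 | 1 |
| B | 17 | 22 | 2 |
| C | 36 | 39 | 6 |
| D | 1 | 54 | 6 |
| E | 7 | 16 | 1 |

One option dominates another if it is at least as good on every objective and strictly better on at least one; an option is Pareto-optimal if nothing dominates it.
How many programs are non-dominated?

4

A: not dominated (best stipend).
B: not dominated.
C: not dominated.
D: dominated by A (stipend 42≥1, ranking 49≤54, duration 1≤6).
E: not dominated (best ranking).
Pareto-optimal: A, B, C, E → 4.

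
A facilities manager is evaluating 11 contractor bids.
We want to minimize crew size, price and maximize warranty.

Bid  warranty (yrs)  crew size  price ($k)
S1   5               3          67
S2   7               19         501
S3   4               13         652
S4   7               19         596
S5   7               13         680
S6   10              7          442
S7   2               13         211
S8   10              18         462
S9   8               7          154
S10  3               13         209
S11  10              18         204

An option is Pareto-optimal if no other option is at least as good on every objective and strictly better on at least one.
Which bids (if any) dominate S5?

S6: warranty 10≥7, crew size 7≤13, price 442≤680 — dominates S5.
S9: warranty 8≥7, crew size 7≤13, price 154≤680 — dominates S5.
Others (S1, S2, S3, S4, S7, S8, S10, S11) are each worse than S5 on at least one objective.

S6, S9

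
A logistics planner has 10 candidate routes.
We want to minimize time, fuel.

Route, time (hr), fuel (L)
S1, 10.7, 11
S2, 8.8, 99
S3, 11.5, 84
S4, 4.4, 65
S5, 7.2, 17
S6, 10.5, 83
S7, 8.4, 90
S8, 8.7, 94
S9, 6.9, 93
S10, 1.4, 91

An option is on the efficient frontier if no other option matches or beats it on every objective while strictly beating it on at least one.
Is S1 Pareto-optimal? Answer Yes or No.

S2: worse on fuel (99 vs 11).
S3: worse on time (11.5 vs 10.7).
S4: worse on fuel (65 vs 11).
S5: worse on fuel (17 vs 11).
S6: worse on fuel (83 vs 11).
S7: worse on fuel (90 vs 11).
S8: worse on fuel (94 vs 11).
S9: worse on fuel (93 vs 11).
S10: worse on fuel (91 vs 11).
No option is at least as good as S1 on every objective and strictly better on one.

Yes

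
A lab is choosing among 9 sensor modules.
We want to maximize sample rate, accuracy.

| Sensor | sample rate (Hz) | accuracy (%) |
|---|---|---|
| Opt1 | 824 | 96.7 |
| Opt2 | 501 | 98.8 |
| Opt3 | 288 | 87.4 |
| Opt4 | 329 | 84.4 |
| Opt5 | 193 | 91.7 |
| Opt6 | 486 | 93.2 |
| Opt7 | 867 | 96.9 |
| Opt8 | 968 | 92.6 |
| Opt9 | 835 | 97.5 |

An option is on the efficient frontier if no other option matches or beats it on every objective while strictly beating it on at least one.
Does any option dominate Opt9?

No

Opt1: worse on sample rate (824 vs 835).
Opt2: worse on sample rate (501 vs 835).
Opt3: worse on sample rate (288 vs 835).
Opt4: worse on sample rate (329 vs 835).
Opt5: worse on sample rate (193 vs 835).
Opt6: worse on sample rate (486 vs 835).
Opt7: worse on accuracy (96.9 vs 97.5).
Opt8: worse on accuracy (92.6 vs 97.5).
No option is at least as good as Opt9 on every objective and strictly better on one.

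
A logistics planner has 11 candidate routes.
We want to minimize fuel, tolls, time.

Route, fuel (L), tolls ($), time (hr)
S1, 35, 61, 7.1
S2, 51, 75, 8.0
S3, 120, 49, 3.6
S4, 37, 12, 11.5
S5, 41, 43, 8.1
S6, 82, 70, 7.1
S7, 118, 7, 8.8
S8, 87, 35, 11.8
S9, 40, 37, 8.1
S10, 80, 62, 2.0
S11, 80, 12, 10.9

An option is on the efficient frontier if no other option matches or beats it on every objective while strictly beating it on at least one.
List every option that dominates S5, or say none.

S9: fuel 40≤41, tolls 37≤43, time 8.1≤8.1 — dominates S5.
Others (S1, S2, S3, S4, S6, S7, S8, S10, S11) are each worse than S5 on at least one objective.

S9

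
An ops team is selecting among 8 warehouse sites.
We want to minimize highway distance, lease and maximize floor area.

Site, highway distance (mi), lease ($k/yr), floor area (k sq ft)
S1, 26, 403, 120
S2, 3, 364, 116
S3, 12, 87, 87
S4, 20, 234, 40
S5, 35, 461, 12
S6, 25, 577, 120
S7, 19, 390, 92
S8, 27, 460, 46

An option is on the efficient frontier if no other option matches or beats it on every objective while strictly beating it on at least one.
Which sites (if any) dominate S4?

S3: highway distance 12≤20, lease 87≤234, floor area 87≥40 — dominates S4.
Others (S1, S2, S5, S6, S7, S8) are each worse than S4 on at least one objective.

S3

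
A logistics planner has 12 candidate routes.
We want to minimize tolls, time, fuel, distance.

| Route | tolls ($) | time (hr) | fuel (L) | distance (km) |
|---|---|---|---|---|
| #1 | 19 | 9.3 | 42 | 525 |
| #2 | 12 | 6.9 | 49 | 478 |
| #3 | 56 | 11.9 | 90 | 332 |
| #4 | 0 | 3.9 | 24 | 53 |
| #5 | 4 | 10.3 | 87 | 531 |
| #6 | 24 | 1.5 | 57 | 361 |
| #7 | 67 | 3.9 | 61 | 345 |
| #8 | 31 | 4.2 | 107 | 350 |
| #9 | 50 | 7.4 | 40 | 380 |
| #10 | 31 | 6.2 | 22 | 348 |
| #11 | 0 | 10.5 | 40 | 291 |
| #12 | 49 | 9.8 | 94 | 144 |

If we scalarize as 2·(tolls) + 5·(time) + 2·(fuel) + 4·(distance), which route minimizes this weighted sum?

#4

#1: 2·19 + 5·9.3 + 2·42 + 4·525 = 2268.5
#2: 2·12 + 5·6.9 + 2·49 + 4·478 = 2068.5
#3: 2·56 + 5·11.9 + 2·90 + 4·332 = 1679.5
#4: 2·0 + 5·3.9 + 2·24 + 4·53 = 279.5
#5: 2·4 + 5·10.3 + 2·87 + 4·531 = 2357.5
#6: 2·24 + 5·1.5 + 2·57 + 4·361 = 1613.5
#7: 2·67 + 5·3.9 + 2·61 + 4·345 = 1655.5
#8: 2·31 + 5·4.2 + 2·107 + 4·350 = 1697.0
#9: 2·50 + 5·7.4 + 2·40 + 4·380 = 1737.0
#10: 2·31 + 5·6.2 + 2·22 + 4·348 = 1529.0
#11: 2·0 + 5·10.5 + 2·40 + 4·291 = 1296.5
#12: 2·49 + 5·9.8 + 2·94 + 4·144 = 911.0
Lowest: #4 at 279.5.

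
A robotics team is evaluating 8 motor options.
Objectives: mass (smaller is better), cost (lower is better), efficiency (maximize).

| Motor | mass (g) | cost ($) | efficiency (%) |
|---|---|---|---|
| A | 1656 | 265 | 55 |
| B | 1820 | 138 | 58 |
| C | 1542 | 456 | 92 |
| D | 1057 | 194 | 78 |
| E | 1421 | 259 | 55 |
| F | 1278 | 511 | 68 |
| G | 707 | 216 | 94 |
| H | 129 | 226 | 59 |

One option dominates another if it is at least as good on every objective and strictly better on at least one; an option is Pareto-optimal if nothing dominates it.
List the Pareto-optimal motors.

B, D, G, H

A: dominated by D (mass 1057≤1656, cost 194≤265, efficiency 78≥55).
B: not dominated (best cost).
C: dominated by G (mass 707≤1542, cost 216≤456, efficiency 94≥92).
D: not dominated.
E: dominated by D (mass 1057≤1421, cost 194≤259, efficiency 78≥55).
F: dominated by D (mass 1057≤1278, cost 194≤511, efficiency 78≥68).
G: not dominated (best efficiency).
H: not dominated (best mass).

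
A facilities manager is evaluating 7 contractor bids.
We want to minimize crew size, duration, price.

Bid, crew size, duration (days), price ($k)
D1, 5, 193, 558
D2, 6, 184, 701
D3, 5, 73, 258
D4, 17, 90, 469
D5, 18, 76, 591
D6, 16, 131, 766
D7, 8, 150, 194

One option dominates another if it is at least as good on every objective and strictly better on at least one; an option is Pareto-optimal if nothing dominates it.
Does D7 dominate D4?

No

D7 vs D4: D7 is worse on duration (150 vs 90), so it does not dominate D4.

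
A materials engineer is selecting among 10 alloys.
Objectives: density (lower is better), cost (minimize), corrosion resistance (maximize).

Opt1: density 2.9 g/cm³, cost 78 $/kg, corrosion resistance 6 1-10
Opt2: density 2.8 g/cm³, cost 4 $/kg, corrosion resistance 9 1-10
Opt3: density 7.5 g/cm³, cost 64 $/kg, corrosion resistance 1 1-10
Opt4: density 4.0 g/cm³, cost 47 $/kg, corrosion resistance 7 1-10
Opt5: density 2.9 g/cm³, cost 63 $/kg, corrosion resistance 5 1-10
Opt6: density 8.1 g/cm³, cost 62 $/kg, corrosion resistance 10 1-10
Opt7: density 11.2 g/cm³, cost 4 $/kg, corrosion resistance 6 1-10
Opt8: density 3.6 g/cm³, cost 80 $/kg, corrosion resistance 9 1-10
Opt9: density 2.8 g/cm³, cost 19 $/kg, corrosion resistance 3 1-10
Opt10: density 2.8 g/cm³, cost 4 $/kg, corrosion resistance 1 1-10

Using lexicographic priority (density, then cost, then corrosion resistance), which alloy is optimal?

First minimize density: best is 2.8, kept {Opt2, Opt9, Opt10}.
Then minimize cost: best is 4, kept {Opt2, Opt10}.
Then maximize corrosion resistance: best is 9, kept {Opt2}.

Opt2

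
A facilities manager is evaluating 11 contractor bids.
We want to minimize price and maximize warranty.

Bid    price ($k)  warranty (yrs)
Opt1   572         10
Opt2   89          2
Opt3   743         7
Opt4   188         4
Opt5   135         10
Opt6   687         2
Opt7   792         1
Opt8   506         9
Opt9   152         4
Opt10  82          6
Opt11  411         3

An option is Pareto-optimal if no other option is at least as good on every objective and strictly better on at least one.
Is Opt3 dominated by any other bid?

Yes

Opt1 vs Opt3: price 572≤743, warranty 10≥7 — Opt1 is at least as good on every objective and strictly better on at least one, so Opt1 dominates Opt3.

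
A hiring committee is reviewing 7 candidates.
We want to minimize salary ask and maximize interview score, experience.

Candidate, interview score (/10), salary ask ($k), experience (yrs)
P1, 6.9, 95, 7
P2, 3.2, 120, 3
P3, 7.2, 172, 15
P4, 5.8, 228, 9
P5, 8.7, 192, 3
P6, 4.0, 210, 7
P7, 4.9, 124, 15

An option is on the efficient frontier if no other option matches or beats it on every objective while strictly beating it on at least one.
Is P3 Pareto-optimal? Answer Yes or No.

Yes

P1: worse on interview score (6.9 vs 7.2).
P2: worse on interview score (3.2 vs 7.2).
P4: worse on interview score (5.8 vs 7.2).
P5: worse on salary ask (192 vs 172).
P6: worse on interview score (4.0 vs 7.2).
P7: worse on interview score (4.9 vs 7.2).
No option is at least as good as P3 on every objective and strictly better on one.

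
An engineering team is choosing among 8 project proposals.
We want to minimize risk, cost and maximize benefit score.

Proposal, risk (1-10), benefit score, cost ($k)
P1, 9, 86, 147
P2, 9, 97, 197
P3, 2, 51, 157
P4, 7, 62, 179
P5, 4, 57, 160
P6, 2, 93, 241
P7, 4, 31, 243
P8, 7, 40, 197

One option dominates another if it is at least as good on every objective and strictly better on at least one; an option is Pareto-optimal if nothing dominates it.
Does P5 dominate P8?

P5 vs P8: risk 4≤7, benefit score 57≥40, cost 160≤197 — P5 is at least as good on every objective with at least one strict improvement.

Yes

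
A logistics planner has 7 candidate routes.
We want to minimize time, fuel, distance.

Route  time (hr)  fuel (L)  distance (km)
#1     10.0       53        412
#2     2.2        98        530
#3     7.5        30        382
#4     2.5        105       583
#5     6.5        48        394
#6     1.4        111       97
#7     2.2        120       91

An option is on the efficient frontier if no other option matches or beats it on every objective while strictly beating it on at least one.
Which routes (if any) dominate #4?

#2

#2: time 2.2≤2.5, fuel 98≤105, distance 530≤583 — dominates #4.
Others (#1, #3, #5, #6, #7) are each worse than #4 on at least one objective.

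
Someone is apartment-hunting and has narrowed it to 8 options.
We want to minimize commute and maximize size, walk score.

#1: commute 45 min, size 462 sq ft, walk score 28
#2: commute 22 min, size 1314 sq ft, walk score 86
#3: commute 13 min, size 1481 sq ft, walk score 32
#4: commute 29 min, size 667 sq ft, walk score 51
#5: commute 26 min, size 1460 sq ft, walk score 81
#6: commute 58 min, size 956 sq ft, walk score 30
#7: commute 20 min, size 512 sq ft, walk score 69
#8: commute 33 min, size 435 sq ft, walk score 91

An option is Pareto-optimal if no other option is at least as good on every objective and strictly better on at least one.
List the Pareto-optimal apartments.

#2, #3, #5, #7, #8

#1: dominated by #2 (commute 22≤45, size 1314≥462, walk score 86≥28).
#2: not dominated.
#3: not dominated (best commute).
#4: dominated by #2 (commute 22≤29, size 1314≥667, walk score 86≥51).
#5: not dominated.
#6: dominated by #2 (commute 22≤58, size 1314≥956, walk score 86≥30).
#7: not dominated.
#8: not dominated (best walk score).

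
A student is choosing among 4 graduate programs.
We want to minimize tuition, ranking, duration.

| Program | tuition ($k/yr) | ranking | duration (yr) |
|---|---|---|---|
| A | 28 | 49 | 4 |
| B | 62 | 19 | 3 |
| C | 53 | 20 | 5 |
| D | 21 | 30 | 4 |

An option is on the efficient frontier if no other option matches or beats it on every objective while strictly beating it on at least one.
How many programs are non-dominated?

3

A: dominated by D (tuition 21≤28, ranking 30≤49, duration 4≤4).
B: not dominated (best ranking).
C: not dominated.
D: not dominated (best tuition).
Pareto-optimal: B, C, D → 3.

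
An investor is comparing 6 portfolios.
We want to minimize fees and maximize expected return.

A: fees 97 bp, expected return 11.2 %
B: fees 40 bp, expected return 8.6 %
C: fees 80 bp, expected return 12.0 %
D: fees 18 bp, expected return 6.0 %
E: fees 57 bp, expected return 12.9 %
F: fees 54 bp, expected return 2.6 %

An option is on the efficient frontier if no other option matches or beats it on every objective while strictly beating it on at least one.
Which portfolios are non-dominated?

A: dominated by C (fees 80≤97, expected return 12.0≥11.2).
B: not dominated.
C: dominated by E (fees 57≤80, expected return 12.9≥12.0).
D: not dominated (best fees).
E: not dominated (best expected return).
F: dominated by B (fees 40≤54, expected return 8.6≥2.6).

B, D, E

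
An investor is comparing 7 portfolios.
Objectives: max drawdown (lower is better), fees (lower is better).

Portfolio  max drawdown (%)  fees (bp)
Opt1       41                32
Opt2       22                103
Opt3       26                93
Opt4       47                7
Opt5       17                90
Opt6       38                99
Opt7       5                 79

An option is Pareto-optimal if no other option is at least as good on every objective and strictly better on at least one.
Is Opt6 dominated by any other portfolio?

Opt3 vs Opt6: max drawdown 26≤38, fees 93≤99 — Opt3 is at least as good on every objective and strictly better on at least one, so Opt3 dominates Opt6.

Yes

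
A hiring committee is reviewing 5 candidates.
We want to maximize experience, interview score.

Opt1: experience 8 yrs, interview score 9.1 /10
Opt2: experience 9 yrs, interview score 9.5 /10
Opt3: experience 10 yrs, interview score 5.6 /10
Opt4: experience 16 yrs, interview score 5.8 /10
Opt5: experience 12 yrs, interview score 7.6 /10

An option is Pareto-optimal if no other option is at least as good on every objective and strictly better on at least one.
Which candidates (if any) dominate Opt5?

Opt1: worse on experience (8 vs 12).
Opt2: worse on experience (9 vs 12).
Opt3: worse on experience (10 vs 12).
Opt4: worse on interview score (5.8 vs 7.6).
No option dominates Opt5.

none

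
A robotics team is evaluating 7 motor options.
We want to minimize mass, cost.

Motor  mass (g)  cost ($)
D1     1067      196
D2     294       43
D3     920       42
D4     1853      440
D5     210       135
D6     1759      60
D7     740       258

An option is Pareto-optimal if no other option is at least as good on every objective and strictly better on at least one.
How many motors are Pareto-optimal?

3

D1: dominated by D2 (mass 294≤1067, cost 43≤196).
D2: not dominated.
D3: not dominated (best cost).
D4: dominated by D1 (mass 1067≤1853, cost 196≤440).
D5: not dominated (best mass).
D6: dominated by D2 (mass 294≤1759, cost 43≤60).
D7: dominated by D2 (mass 294≤740, cost 43≤258).
Pareto-optimal: D2, D3, D5 → 3.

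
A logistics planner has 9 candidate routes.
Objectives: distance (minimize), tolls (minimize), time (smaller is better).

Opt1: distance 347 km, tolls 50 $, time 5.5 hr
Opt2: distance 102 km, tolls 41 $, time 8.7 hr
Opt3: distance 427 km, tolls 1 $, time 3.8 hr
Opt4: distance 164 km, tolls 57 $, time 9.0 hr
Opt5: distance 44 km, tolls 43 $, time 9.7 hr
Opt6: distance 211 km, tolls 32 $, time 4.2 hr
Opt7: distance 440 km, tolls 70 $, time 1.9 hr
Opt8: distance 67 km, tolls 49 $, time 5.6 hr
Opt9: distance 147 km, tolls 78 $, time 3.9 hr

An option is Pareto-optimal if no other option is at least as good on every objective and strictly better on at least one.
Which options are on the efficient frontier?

Opt1: dominated by Opt6 (distance 211≤347, tolls 32≤50, time 4.2≤5.5).
Opt2: not dominated.
Opt3: not dominated (best tolls).
Opt4: dominated by Opt2 (distance 102≤164, tolls 41≤57, time 8.7≤9.0).
Opt5: not dominated (best distance).
Opt6: not dominated.
Opt7: not dominated (best time).
Opt8: not dominated.
Opt9: not dominated.

Opt2, Opt3, Opt5, Opt6, Opt7, Opt8, Opt9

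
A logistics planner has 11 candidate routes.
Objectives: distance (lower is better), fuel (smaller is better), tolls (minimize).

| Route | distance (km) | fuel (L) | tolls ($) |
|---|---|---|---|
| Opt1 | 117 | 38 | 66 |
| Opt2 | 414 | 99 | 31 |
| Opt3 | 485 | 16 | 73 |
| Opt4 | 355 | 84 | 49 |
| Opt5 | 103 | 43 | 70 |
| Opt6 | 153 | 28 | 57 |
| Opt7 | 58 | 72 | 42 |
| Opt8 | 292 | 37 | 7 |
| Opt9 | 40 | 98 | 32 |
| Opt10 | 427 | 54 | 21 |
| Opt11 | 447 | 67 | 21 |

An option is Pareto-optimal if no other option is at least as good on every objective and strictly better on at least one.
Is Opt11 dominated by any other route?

Yes

Opt8 vs Opt11: distance 292≤447, fuel 37≤67, tolls 7≤21 — Opt8 is at least as good on every objective and strictly better on at least one, so Opt8 dominates Opt11.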